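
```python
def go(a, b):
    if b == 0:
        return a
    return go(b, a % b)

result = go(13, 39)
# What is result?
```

go(13, 39) -> go(39, 13) -> go(13, 0) -> 13

Answer: 13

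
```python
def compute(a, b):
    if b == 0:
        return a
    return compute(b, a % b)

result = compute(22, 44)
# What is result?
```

compute(22, 44) -> compute(44, 22) -> compute(22, 0) -> 22

Answer: 22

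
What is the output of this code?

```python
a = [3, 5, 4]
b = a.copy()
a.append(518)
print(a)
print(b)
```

Key concept: list.copy() creates independent copy.
Step by step:
`a = [3, 5, 4]` → a = [3, 5, 4]
`b = a.copy()` → b = [3, 5, 4]
`a.append(518)` → a = [3, 5, 4, 518]
`print(a)` → prints [3, 5, 4, 518]
`print(b)` → prints [3, 5, 4]

Answer:
[3, 5, 4, 518]
[3, 5, 4]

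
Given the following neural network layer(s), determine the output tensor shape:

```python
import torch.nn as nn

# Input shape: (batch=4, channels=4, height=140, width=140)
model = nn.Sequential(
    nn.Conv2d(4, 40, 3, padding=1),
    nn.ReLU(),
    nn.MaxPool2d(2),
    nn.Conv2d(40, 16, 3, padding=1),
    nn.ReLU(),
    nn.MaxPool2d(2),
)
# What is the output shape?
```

Input: (4, 4, 140, 140) -> after first Conv2d: (4, 40, 140, 140) -> after first MaxPool2d: (4, 40, 70, 70) -> after second Conv2d: (4, 16, 70, 70) -> Output: (4, 16, 35, 35)

Answer: (4, 16, 35, 35)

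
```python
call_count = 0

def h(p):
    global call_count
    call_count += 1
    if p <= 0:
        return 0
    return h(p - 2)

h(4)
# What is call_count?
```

Linear recursion stepping by 2: 3 calls from p=4 down to ≤0.

Answer: 3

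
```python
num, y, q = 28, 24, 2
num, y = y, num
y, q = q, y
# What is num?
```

Trace:
`num, y, q = 28, 24, 2` → num = 28; y = 24; q = 2
`num, y = y, num` → num = 24; y = 28
`y, q = q, y` → y = 2; q = 28
So num = 24

Answer: 24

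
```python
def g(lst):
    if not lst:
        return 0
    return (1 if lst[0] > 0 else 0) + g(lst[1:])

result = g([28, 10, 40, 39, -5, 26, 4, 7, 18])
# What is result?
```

Count of positive elements in [28, 10, 40, 39, -5, 26, 4, 7, 18] = 8

Answer: 8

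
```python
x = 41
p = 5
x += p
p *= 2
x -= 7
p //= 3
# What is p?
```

Trace:
`x = 41` → x = 41
`p = 5` → p = 5
`x += p` → x = 46
`p *= 2` → p = 10
`x -= 7` → x = 39
`p //= 3` → p = 3
So p = 3

Answer: 3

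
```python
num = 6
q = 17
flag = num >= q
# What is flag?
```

Trace:
`num = 6` → num = 6
`q = 17` → q = 17
`flag = num >= q` → flag = False
So flag = False

Answer: False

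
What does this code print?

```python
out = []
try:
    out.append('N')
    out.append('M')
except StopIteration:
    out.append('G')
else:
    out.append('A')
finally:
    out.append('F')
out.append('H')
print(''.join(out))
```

Execution trace: 'N' (try body) → 'M' (try body, no exception) → 'A' (else) → 'F' (finally) → 'H' (after the try/except). Output: NMAFH

Answer: NMAFH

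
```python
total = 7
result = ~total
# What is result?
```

Trace:
`total = 7` → total = 7
`result = ~total` → result = -8
So result = -8

Answer: -8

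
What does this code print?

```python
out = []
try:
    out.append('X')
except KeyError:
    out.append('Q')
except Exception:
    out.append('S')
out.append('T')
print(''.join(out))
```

Execution trace: 'X' (try body, no exception) → 'T' (after the try/except). Output: XT

Answer: XT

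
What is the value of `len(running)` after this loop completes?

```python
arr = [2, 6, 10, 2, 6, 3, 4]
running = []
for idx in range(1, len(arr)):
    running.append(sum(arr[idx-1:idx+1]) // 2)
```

Number of 2-element averages
`running` takes the values: [] → [4] → [4, 8] → [4, 8, 6] → [4, 8, 6, 4] → [4, 8, 6, 4, 4] → [4, 8, 6, 4, 4, 3]
So `len(running)` = 6

Answer: 6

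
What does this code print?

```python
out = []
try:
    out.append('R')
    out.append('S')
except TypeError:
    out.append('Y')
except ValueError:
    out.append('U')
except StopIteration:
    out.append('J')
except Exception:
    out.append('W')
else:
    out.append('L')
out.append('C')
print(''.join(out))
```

Execution trace: 'R' (try body) → 'S' (try body, no exception) → 'L' (else) → 'C' (after the try/except). Output: RSLC

Answer: RSLC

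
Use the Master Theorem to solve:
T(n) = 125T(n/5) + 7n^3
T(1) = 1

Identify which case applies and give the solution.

a=125, b=5, f(n)=7n^3. log_5(125) = 3. Since c=3 = 3, Case 2 applies: T(n) = Θ(n^log_b(a) · log n) = O(n^3 log n).

Answer: O(n^3 log n) - Case 2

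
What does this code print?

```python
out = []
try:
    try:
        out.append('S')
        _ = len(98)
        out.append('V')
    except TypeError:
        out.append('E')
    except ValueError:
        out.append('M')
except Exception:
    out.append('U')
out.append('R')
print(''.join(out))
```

Execution trace: 'S' (inner try body) → 'E' (inner except TypeError) → 'R' (after the try/except). Output: SER

Answer: SER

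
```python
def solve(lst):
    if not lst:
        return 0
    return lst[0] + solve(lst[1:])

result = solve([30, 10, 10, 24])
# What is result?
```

30 + 10 + 10 + 24 + 0 = 74

Answer: 74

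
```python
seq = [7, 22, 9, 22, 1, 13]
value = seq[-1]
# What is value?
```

Trace:
`seq = [7, 22, 9, 22, 1, 13]` → seq = [7, 22, 9, 22, 1, 13]
`value = seq[-1]` → value = 13
So value = 13

Answer: 13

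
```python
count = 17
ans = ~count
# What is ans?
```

Trace:
`count = 17` → count = 17
`ans = ~count` → ans = -18
So ans = -18

Answer: -18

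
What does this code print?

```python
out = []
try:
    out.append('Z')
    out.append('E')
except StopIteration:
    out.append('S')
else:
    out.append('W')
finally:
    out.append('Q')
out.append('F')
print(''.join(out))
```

Execution trace: 'Z' (try body) → 'E' (try body, no exception) → 'W' (else) → 'Q' (finally) → 'F' (after the try/except). Output: ZEWQF

Answer: ZEWQF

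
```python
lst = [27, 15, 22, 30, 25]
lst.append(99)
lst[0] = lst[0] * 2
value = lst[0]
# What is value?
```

Trace:
`lst = [27, 15, 22, 30, 25]` → lst = [27, 15, 22, 30, 25]
`lst.append(99)` → lst = [27, 15, 22, 30, 25, 99]
`lst[0] = lst[0] * 2` → lst = [54, 15, 22, 30, 25, 99]
`value = lst[0]` → value = 54
So value = 54

Answer: 54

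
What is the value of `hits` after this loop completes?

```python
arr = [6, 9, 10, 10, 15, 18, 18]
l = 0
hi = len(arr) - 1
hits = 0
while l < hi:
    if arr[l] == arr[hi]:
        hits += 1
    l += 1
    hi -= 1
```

Count matching pairs from ends
`hits` takes the values: 0

Answer: 0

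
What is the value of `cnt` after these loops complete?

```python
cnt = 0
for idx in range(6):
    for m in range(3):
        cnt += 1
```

6 * 3 = 18
`cnt` takes the values: 0 → 1 → 2 → 3 → 4 → 5 → 6 → 7 → 8 → 9 → 10 → 11 → 12 → 13 → 14 → 15 → 16 → 17 → 18

Answer: 18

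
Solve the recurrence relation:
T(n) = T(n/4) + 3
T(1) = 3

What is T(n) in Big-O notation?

Each step divides n by 4 and adds 3. After log_4(n) steps we reach T(1)=3. So T(n) = 3·log_4(n) + 3 = O(log n).

Answer: O(log n)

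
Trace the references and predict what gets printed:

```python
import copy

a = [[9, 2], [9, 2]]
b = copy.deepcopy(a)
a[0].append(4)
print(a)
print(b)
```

Key concept: deep copy is fully independent.
Step by step:
`a = [[9, 2], [9, 2]]` → a = [[9, 2], [9, 2]]
`b = copy.deepcopy(a)` → b = [[9, 2], [9, 2]]
`a[0].append(4)` → a = [[9, 2, 4], [9, 2]]
`print(a)` → prints [[9, 2, 4], [9, 2]]
`print(b)` → prints [[9, 2], [9, 2]]

Answer:
[[9, 2, 4], [9, 2]]
[[9, 2], [9, 2]]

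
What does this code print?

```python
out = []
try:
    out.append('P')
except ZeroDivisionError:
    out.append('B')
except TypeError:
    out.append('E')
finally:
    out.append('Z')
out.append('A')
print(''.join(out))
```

Execution trace: 'P' (try body, no exception) → 'Z' (finally) → 'A' (after the try/except). Output: PZA

Answer: PZA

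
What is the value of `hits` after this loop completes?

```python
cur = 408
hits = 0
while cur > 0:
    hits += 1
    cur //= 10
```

Count digits by repeated division by 10
`hits` takes the values: 0 → 1 → 2 → 3

Answer: 3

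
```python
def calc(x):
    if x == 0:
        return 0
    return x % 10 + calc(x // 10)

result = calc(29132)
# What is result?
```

Sum of digits of 29132: 2 + 3 + 1 + 9 + 2 = 17

Answer: 17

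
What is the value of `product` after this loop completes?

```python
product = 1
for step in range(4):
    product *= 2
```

2^4 = 16
`product` takes the values: 1 → 2 → 4 → 8 → 16

Answer: 16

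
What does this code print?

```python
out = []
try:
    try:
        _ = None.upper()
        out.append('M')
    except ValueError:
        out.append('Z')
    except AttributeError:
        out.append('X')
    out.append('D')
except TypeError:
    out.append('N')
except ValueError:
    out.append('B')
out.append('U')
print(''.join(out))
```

Execution trace: 'X' (inner except AttributeError) → 'D' (try body, no exception) → 'U' (after the try/except). Output: XDU

Answer: XDU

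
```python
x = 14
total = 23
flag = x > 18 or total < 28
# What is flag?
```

Trace:
`x = 14` → x = 14
`total = 23` → total = 23
`flag = x > 18 or total < 28` → flag = True
So flag = True

Answer: True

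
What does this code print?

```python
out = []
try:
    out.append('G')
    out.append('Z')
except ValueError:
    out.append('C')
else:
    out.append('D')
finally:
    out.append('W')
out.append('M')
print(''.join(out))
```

Execution trace: 'G' (try body) → 'Z' (try body, no exception) → 'D' (else) → 'W' (finally) → 'M' (after the try/except). Output: GZDWM

Answer: GZDWM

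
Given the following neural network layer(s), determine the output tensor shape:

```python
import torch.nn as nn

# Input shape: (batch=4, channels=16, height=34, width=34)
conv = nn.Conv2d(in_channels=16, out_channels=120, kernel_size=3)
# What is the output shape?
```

Input: (4, 16, 34, 34) -> Output: (4, 120, 32, 32)

Answer: (4, 120, 32, 32)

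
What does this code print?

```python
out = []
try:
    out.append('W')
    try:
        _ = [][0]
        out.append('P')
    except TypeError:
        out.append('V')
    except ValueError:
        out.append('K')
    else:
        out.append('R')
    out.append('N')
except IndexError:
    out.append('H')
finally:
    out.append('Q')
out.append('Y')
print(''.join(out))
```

Execution trace: 'W' (try body) → 'H' (except IndexError) → 'Q' (finally) → 'Y' (after the try/except). Output: WHQY

Answer: WHQY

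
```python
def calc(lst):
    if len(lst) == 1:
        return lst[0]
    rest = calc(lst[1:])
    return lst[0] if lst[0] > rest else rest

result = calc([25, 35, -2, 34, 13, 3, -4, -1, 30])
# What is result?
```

Recursive max over [25, 35, -2, 34, 13, 3, -4, -1, 30] = 35

Answer: 35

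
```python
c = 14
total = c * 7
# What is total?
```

Trace:
`c = 14` → c = 14
`total = c * 7` → total = 98
So total = 98

Answer: 98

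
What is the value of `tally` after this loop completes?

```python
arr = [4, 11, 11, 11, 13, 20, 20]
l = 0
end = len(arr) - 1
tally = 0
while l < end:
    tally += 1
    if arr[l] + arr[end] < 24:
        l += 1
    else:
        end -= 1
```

Steps to find pair summing to 24
`tally` takes the values: 0 → 1 → 2 → 3 → 4 → 5 → 6

Answer: 6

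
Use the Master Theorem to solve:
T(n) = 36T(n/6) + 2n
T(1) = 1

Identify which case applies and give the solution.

a=36, b=6, f(n)=2n. log_6(36) = 2. Since c=1 < 2, Case 1 applies: T(n) = Θ(n^log_b(a)) = O(n^2).

Answer: O(n^2) - Case 1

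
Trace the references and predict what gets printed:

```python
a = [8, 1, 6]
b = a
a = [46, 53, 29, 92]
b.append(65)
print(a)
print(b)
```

Key concept: rebinding vs mutation: a is rebound to a new list, b still points at the original.
Step by step:
`a = [8, 1, 6]` → a = [8, 1, 6]
`b = a` → b = [8, 1, 6] (same object as a)
`a = [46, 53, 29, 92]` → a = [46, 53, 29, 92]
`b.append(65)` → b = [8, 1, 6, 65]
`print(a)` → prints [46, 53, 29, 92]
`print(b)` → prints [8, 1, 6, 65]

Answer:
[46, 53, 29, 92]
[8, 1, 6, 65]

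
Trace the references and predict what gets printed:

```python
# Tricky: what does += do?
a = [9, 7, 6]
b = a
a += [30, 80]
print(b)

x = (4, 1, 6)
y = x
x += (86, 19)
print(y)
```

Key concept: += behavior differs for mutable vs immutable.
Step by step:
`a = [9, 7, 6]` → a = [9, 7, 6]
`b = a` → b = [9, 7, 6] (same object as a)
`a += [30, 80]` → a = [9, 7, 6, 30, 80] (same object as b); b = [9, 7, 6, 30, 80] (same object as a)
`print(b)` → prints [9, 7, 6, 30, 80]
`x = (4, 1, 6)` → x = (4, 1, 6)
`y = x` → y = (4, 1, 6)
`x += (86, 19)` → x = (4, 1, 6, 86, 19)
`print(y)` → prints (4, 1, 6)

Answer:
[9, 7, 6, 30, 80]
(4, 1, 6)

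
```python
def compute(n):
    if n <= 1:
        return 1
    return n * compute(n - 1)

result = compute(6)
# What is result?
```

compute(6) = 6 * 5 * 4 * 3 * 2 * 1 = 720

Answer: 720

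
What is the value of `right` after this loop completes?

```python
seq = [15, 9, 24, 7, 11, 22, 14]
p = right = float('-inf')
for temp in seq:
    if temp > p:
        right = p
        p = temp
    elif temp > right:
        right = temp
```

Second largest (with repeats) in [15, 9, 24, 7, 11, 22, 14]
`right` takes the values: -inf → 9 → 15 → 22

Answer: 22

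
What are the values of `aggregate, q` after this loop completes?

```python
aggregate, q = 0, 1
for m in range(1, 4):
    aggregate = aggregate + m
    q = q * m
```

Sum and factorial of 1 to 3
`aggregate, q` takes the values: (0, 1) → (1, 1) → (3, 1) → (3, 2) → (6, 2) → (6, 6)

Answer: 6, 6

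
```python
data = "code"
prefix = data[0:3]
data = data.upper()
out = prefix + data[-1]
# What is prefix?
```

Trace:
`data = "code"` → data = 'code'
`prefix = data[0:3]` → prefix = 'cod'
`data = data.upper()` → data = 'CODE'
`out = prefix + data[-1]` → out = 'codE'
So prefix = 'cod'

Answer: 'cod'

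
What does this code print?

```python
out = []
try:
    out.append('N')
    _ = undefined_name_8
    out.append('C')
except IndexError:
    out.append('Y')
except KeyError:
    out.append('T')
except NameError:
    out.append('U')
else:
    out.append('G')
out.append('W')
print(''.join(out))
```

Execution trace: 'N' (try body) → 'U' (except NameError) → 'W' (after the try/except). Output: NUW

Answer: NUW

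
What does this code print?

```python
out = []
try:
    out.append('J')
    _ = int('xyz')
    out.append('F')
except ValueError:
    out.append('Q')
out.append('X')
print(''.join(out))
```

Execution trace: 'J' (try body) → 'Q' (except ValueError) → 'X' (after the try/except). Output: JQX

Answer: JQX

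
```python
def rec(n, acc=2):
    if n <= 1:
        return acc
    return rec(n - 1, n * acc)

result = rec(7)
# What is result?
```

Accumulator trace (n, acc): (7, 2) -> (6, 14) -> (5, 84) -> (4, 420) -> (3, 1680) -> (2, 5040) -> (1, 10080) -> return 10080

Answer: 10080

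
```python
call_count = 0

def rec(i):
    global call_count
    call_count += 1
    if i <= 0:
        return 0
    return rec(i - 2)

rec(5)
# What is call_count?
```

Linear recursion stepping by 2: 4 calls from i=5 down to ≤0.

Answer: 4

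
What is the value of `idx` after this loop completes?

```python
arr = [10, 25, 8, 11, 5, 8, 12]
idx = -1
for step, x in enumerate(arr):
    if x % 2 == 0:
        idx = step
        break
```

First even number index in [10, 25, 8, 11, 5, 8, 12]
`idx` takes the values: -1 → 0

Answer: 0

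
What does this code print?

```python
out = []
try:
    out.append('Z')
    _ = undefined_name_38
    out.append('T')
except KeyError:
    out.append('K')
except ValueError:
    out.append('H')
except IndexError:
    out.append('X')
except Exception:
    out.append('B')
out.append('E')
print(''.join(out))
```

Execution trace: 'Z' (try body) → 'B' (except Exception) → 'E' (after the try/except). Output: ZBE

Answer: ZBE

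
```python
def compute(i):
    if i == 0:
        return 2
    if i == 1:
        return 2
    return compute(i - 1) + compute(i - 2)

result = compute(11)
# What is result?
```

Build up from base cases: compute(0)=2, compute(1)=2, compute(2)=4, compute(3)=6, compute(4)=10, compute(5)=16, compute(6)=26, ..., compute(11)=288

Answer: 288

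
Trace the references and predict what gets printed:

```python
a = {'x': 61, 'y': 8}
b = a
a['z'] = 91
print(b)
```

Key concept: dict aliasing.
Step by step:
`a = {'x': 61, 'y': 8}` → a = {'x': 61, 'y': 8}
`b = a` → b = {'x': 61, 'y': 8} (same object as a)
`a['z'] = 91` → a = {'x': 61, 'y': 8, 'z': 91} (same object as b); b = {'x': 61, 'y': 8, 'z': 91} (same object as a)
`print(b)` → prints {'x': 61, 'y': 8, 'z': 91}

Answer: {'x': 61, 'y': 8, 'z': 91}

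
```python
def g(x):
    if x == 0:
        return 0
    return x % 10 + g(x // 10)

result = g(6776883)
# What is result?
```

Sum of digits of 6776883: 3 + 8 + 8 + 6 + 7 + 7 + 6 = 45

Answer: 45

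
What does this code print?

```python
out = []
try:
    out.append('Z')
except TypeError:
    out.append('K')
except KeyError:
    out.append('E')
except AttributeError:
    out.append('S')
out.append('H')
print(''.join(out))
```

Execution trace: 'Z' (try body, no exception) → 'H' (after the try/except). Output: ZH

Answer: ZH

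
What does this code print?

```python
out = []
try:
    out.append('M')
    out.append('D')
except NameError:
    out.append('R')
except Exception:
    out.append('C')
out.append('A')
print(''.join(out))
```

Execution trace: 'M' (try body) → 'D' (try body, no exception) → 'A' (after the try/except). Output: MDA

Answer: MDA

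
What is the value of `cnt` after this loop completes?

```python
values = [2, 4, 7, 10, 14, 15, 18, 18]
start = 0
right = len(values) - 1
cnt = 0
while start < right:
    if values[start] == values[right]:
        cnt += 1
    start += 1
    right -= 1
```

Count matching pairs from ends
`cnt` takes the values: 0

Answer: 0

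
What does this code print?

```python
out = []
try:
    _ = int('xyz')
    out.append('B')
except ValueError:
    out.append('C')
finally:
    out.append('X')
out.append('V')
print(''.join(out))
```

Execution trace: 'C' (except ValueError) → 'X' (finally) → 'V' (after the try/except). Output: CXV

Answer: CXV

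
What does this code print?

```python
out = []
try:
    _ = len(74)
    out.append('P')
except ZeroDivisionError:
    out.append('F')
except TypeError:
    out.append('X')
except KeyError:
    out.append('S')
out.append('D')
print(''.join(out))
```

Execution trace: 'X' (except TypeError) → 'D' (after the try/except). Output: XD

Answer: XD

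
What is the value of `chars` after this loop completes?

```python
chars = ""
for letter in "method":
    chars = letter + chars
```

Reverse 'method'
`chars` takes the values: "" → "m" → "em" → "tem" → "htem" → "ohtem" → "dohtem"

Answer: "dohtem"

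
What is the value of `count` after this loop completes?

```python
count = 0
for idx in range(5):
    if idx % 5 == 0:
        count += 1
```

Count numbers divisible by 5 in range(5)
`count` takes the values: 0 → 1

Answer: 1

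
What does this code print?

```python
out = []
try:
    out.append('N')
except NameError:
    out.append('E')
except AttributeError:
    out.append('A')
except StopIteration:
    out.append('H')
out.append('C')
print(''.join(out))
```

Execution trace: 'N' (try body, no exception) → 'C' (after the try/except). Output: NC

Answer: NC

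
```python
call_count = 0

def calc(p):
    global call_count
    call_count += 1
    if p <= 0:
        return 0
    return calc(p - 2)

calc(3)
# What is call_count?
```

Linear recursion stepping by 2: 3 calls from p=3 down to ≤0.

Answer: 3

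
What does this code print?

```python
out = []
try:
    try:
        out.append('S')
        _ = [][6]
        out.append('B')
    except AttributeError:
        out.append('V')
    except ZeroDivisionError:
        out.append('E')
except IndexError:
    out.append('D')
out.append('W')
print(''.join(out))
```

Execution trace: 'S' (try body) → 'D' (outer except IndexError) → 'W' (after the try/except). Output: SDW

Answer: SDW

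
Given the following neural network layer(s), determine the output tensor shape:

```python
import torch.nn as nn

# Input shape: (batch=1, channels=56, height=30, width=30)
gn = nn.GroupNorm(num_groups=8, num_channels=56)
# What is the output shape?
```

Input: (1, 56, 30, 30) -> Output: (1, 56, 30, 30)

Answer: (1, 56, 30, 30)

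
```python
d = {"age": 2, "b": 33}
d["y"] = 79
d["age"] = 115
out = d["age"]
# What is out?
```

Trace:
`d = {"age": 2, "b": 33}` → d = {'age': 2, 'b': 33}
`d["y"] = 79` → d = {'age': 2, 'b': 33, 'y': 79}
`d["age"] = 115` → d = {'age': 115, 'b': 33, 'y': 79}
`out = d["age"]` → out = 115
So out = 115

Answer: 115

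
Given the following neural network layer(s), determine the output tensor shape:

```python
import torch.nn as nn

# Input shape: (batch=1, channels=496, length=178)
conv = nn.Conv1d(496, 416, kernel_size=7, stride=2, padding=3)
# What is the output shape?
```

Input: (1, 496, 178) -> Output: (1, 416, 89)

Answer: (1, 416, 89)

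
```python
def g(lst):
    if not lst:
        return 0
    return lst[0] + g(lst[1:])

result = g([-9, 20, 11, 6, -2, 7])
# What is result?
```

(-9) + 20 + 11 + 6 + (-2) + 7 + 0 = 33

Answer: 33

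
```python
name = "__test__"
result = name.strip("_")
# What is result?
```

Trace:
`name = "__test__"` → name = '__test__'
`result = name.strip("_")` → result = 'test'
So result = 'test'

Answer: 'test'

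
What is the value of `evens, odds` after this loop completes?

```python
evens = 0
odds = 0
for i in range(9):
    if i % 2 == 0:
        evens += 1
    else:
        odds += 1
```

Count evens and odds in range(9)
`evens, odds` takes the values: (0, 0) → (1, 0) → (1, 1) → (2, 1) → (2, 2) → (3, 2) → (3, 3) → (4, 3) → (4, 4) → (5, 4)

Answer: 5, 4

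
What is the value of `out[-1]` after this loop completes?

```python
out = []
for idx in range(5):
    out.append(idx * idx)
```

Last element of squares 0 to 4
`out` takes the values: [] → [0] → [0, 1] → [0, 1, 4] → [0, 1, 4, 9] → [0, 1, 4, 9, 16]
So `out[-1]` = 16

Answer: 16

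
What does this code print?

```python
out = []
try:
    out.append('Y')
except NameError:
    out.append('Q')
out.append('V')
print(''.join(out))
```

Execution trace: 'Y' (try body, no exception) → 'V' (after the try/except). Output: YV

Answer: YV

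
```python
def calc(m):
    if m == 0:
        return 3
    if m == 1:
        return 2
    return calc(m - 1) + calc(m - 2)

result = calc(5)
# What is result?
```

Build up from base cases: calc(0)=3, calc(1)=2, calc(2)=5, calc(3)=7, calc(4)=12, calc(5)=19

Answer: 19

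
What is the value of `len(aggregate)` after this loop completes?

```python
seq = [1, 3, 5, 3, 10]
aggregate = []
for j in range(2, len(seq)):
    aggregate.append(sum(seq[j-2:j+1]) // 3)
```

Number of 3-element averages
`aggregate` takes the values: [] → [3] → [3, 3] → [3, 3, 6]
So `len(aggregate)` = 3

Answer: 3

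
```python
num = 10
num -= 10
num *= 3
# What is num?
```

Trace:
`num = 10` → num = 10
`num -= 10` → num = 0
`num *= 3` → num = 0
So num = 0

Answer: 0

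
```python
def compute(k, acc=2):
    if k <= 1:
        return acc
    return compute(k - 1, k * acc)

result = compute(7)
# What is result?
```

Accumulator trace (n, acc): (7, 2) -> (6, 14) -> (5, 84) -> (4, 420) -> (3, 1680) -> (2, 5040) -> (1, 10080) -> return 10080

Answer: 10080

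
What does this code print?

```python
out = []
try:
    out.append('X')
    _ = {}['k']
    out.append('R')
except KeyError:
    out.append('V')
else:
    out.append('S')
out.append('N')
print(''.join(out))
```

Execution trace: 'X' (try body) → 'V' (except KeyError) → 'N' (after the try/except). Output: XVN

Answer: XVN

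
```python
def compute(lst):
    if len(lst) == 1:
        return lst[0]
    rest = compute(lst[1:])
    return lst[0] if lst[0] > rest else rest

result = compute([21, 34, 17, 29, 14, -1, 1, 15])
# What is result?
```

Recursive max over [21, 34, 17, 29, 14, -1, 1, 15] = 34

Answer: 34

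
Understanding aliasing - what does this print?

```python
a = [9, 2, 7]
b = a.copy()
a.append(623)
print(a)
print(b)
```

Key concept: list.copy() creates independent copy.
Step by step:
`a = [9, 2, 7]` → a = [9, 2, 7]
`b = a.copy()` → b = [9, 2, 7]
`a.append(623)` → a = [9, 2, 7, 623]
`print(a)` → prints [9, 2, 7, 623]
`print(b)` → prints [9, 2, 7]

Answer:
[9, 2, 7, 623]
[9, 2, 7]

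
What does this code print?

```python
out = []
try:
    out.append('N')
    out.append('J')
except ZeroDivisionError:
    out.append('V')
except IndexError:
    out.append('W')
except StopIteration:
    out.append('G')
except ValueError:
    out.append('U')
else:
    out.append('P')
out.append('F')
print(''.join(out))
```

Execution trace: 'N' (try body) → 'J' (try body, no exception) → 'P' (else) → 'F' (after the try/except). Output: NJPF

Answer: NJPF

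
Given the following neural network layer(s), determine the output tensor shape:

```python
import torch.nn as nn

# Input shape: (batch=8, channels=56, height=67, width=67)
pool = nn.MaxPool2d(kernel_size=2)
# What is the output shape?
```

Input: (8, 56, 67, 67) -> Output: (8, 56, 33, 33)

Answer: (8, 56, 33, 33)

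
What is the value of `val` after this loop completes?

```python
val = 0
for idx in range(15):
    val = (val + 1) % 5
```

Increment mod 5, 15 times = 0
`val` takes the values: 0 → 1 → 2 → 3 → 4 → 0 → 1 → 2 → 3 → 4 → 0 → 1 → 2 → 3 → 4 → 0

Answer: 0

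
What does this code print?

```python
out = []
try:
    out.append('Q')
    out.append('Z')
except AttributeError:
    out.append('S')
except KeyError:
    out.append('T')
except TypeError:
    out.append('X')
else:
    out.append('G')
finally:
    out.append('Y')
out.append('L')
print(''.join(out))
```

Execution trace: 'Q' (try body) → 'Z' (try body, no exception) → 'G' (else) → 'Y' (finally) → 'L' (after the try/except). Output: QZGYL

Answer: QZGYL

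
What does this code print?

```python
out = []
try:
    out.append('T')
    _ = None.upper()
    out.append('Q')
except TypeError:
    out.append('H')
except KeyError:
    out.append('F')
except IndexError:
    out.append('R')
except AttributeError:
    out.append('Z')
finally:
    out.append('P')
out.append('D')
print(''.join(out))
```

Execution trace: 'T' (try body) → 'Z' (except AttributeError) → 'P' (finally) → 'D' (after the try/except). Output: TZPD

Answer: TZPD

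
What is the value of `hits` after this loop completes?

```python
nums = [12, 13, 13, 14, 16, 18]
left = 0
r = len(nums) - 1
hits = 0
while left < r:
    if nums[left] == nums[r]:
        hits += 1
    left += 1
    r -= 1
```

Count matching pairs from ends
`hits` takes the values: 0

Answer: 0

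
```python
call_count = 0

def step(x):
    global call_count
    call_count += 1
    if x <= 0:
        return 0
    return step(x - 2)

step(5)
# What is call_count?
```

Linear recursion stepping by 2: 4 calls from x=5 down to ≤0.

Answer: 4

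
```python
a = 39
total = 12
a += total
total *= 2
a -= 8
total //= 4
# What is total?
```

Trace:
`a = 39` → a = 39
`total = 12` → total = 12
`a += total` → a = 51
`total *= 2` → total = 24
`a -= 8` → a = 43
`total //= 4` → total = 6
So total = 6

Answer: 6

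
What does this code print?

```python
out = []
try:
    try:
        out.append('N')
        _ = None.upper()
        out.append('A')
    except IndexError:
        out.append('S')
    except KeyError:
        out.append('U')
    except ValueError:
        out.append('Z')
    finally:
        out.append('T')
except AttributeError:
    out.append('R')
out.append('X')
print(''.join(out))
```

Execution trace: 'N' (try body) → 'T' (finally) → 'R' (outer except AttributeError) → 'X' (after the try/except). Output: NTRX

Answer: NTRX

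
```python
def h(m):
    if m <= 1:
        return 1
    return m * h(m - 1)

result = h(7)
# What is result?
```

h(7) = 7 * 6 * 5 * 4 * 3 * 2 * 1 = 5040

Answer: 5040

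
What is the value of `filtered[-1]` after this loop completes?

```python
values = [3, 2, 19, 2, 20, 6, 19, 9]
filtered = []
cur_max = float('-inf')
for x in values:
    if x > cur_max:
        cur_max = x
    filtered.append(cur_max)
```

Running max ends at 20
`filtered` takes the values: [] → [3] → [3, 3] → [3, 3, 19] → [3, 3, 19, 19] → [3, 3, 19, 19, 20] → [3, 3, 19, 19, 20, 20] → [3, 3, 19, 19, 20, 20, 20] → [3, 3, 19, 19, 20, 20, 20, 20]
So `filtered[-1]` = 20

Answer: 20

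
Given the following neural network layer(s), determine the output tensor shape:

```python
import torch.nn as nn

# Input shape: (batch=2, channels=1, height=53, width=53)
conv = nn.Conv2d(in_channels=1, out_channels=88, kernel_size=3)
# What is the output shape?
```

Input: (2, 1, 53, 53) -> Output: (2, 88, 51, 51)

Answer: (2, 88, 51, 51)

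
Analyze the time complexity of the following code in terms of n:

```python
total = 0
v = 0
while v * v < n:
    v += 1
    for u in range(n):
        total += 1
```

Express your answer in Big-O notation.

Each loop level contributes: √n × n. Multiplying the contributions gives O(n√n).

Answer: O(n√n)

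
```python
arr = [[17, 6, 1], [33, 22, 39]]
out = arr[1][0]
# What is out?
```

Trace:
`arr = [[17, 6, 1], [33, 22, 39]]` → arr = [[17, 6, 1], [33, 22, 39]]
`out = arr[1][0]` → out = 33
So out = 33

Answer: 33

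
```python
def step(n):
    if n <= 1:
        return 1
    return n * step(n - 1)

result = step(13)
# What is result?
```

step(13) = 13 * 12 * 11 * 10 * 9 * 8 * 7 * 6 * 5 * 4 * 3 * 2 * 1 = 6227020800

Answer: 6227020800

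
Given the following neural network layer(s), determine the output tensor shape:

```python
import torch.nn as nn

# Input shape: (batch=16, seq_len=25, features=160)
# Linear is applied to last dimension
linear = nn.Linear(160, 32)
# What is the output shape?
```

Input: (16, 25, 160) -> Output: (16, 25, 32)

Answer: (16, 25, 32)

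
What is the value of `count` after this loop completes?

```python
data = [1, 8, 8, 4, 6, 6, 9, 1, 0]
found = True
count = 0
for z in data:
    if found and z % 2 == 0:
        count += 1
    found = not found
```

Count even values at even positions
`count` takes the values: 0 → 1 → 2 → 3

Answer: 3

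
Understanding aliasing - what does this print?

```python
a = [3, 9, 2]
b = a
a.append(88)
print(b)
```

Key concept: basic list aliasing.
Step by step:
`a = [3, 9, 2]` → a = [3, 9, 2]
`b = a` → b = [3, 9, 2] (same object as a)
`a.append(88)` → a = [3, 9, 2, 88] (same object as b); b = [3, 9, 2, 88] (same object as a)
`print(b)` → prints [3, 9, 2, 88]

Answer: [3, 9, 2, 88]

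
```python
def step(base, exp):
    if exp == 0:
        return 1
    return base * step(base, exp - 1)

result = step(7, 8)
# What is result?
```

step(7, 8) = 7 * 7 * 7 * 7 * 7 * 7 * 7 * 7 = 5764801

Answer: 5764801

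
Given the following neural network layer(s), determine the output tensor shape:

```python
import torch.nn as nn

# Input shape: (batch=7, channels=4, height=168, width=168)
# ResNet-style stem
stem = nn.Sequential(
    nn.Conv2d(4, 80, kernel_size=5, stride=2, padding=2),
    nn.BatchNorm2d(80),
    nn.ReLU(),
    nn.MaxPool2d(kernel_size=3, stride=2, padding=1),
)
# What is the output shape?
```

Input: (7, 4, 168, 168) -> after Conv2d 5x5 stride=2: (7, 80, 84, 84) -> Output: (7, 80, 42, 42)

Answer: (7, 80, 42, 42)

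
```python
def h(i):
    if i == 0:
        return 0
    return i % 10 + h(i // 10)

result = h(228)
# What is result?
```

Sum of digits of 228: 8 + 2 + 2 = 12

Answer: 12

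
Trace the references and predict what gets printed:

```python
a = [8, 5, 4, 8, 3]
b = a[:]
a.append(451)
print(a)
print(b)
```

Key concept: slice [:] creates copy.
Step by step:
`a = [8, 5, 4, 8, 3]` → a = [8, 5, 4, 8, 3]
`b = a[:]` → b = [8, 5, 4, 8, 3]
`a.append(451)` → a = [8, 5, 4, 8, 3, 451]
`print(a)` → prints [8, 5, 4, 8, 3, 451]
`print(b)` → prints [8, 5, 4, 8, 3]

Answer:
[8, 5, 4, 8, 3, 451]
[8, 5, 4, 8, 3]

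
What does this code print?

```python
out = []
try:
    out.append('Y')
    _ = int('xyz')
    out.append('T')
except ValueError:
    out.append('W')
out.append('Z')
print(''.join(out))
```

Execution trace: 'Y' (try body) → 'W' (except ValueError) → 'Z' (after the try/except). Output: YWZ

Answer: YWZ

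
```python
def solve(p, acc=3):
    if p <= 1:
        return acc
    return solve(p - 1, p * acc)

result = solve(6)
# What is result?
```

Accumulator trace (n, acc): (6, 3) -> (5, 18) -> (4, 90) -> (3, 360) -> (2, 1080) -> (1, 2160) -> return 2160

Answer: 2160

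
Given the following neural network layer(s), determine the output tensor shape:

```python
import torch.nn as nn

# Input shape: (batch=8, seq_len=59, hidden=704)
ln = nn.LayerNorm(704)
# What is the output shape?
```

Input: (8, 59, 704) -> Output: (8, 59, 704)

Answer: (8, 59, 704)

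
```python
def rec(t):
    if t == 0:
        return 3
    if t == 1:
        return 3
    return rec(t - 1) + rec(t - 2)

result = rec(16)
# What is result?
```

Build up from base cases: rec(0)=3, rec(1)=3, rec(2)=6, rec(3)=9, rec(4)=15, rec(5)=24, rec(6)=39, ..., rec(16)=4791

Answer: 4791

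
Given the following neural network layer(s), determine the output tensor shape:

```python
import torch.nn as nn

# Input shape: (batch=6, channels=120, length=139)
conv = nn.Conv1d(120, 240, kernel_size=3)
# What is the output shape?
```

Input: (6, 120, 139) -> Output: (6, 240, 137)

Answer: (6, 240, 137)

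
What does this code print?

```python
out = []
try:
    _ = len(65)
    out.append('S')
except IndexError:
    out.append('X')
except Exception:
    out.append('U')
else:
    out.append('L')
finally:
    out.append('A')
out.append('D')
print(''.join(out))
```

Execution trace: 'U' (except Exception) → 'A' (finally) → 'D' (after the try/except). Output: UAD

Answer: UAD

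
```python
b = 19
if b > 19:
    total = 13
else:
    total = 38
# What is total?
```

Trace:
`b = 19` → b = 19
`if b > 19: ...` → b > 19 is False, take else branch → total = 38
So total = 38

Answer: 38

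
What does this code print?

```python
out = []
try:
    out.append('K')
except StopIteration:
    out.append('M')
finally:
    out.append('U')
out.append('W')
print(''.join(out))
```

Execution trace: 'K' (try body, no exception) → 'U' (finally) → 'W' (after the try/except). Output: KUW

Answer: KUW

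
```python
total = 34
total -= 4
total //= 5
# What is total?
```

Trace:
`total = 34` → total = 34
`total -= 4` → total = 30
`total //= 5` → total = 6
So total = 6

Answer: 6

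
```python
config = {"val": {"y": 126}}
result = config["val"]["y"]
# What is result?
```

Trace:
`config = {"val": {"y": 126}}` → config = {'val': {'y': 126}}
`result = config["val"]["y"]` → result = 126
So result = 126

Answer: 126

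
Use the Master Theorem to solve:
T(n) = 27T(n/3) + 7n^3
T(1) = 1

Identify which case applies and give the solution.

a=27, b=3, f(n)=7n^3. log_3(27) = 3. Since c=3 = 3, Case 2 applies: T(n) = Θ(n^log_b(a) · log n) = O(n^3 log n).

Answer: O(n^3 log n) - Case 2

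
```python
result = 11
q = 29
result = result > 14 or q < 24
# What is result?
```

Trace:
`result = 11` → result = 11
`q = 29` → q = 29
`result = result > 14 or q < 24` → result = False
So result = False

Answer: False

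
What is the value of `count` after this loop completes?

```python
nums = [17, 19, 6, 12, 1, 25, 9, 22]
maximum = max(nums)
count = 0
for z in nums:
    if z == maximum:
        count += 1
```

Count of max value 25 in [17, 19, 6, 12, 1, 25, 9, 22]
`count` takes the values: 0 → 1

Answer: 1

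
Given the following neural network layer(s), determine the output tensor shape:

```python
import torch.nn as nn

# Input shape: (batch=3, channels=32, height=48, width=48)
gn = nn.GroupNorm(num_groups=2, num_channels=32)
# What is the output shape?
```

Input: (3, 32, 48, 48) -> Output: (3, 32, 48, 48)

Answer: (3, 32, 48, 48)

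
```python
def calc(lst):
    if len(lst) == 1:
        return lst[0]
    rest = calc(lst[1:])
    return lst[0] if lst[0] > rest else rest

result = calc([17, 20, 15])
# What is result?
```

Recursive max over [17, 20, 15] = 20

Answer: 20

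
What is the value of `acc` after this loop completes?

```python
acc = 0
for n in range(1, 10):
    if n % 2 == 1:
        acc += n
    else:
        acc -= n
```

Add odd, subtract even
`acc` takes the values: 0 → 1 → -1 → 2 → -2 → 3 → -3 → 4 → -4 → 5

Answer: 5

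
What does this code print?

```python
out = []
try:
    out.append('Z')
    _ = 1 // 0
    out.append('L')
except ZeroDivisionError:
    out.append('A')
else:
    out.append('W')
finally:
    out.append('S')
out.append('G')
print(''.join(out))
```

Execution trace: 'Z' (try body) → 'A' (except ZeroDivisionError) → 'S' (finally) → 'G' (after the try/except). Output: ZASG

Answer: ZASG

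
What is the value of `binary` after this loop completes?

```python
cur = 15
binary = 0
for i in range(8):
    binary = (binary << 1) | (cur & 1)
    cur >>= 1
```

Reverse lowest 8 bits of 15
`binary` takes the values: 0 → 1 → 3 → 7 → 15 → 30 → 60 → 120 → 240

Answer: 240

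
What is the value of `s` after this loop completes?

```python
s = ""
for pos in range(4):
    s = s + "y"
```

Repeat 'y' 4 times
`s` takes the values: "" → "y" → "yy" → "yyy" → "yyyy"

Answer: "yyyy"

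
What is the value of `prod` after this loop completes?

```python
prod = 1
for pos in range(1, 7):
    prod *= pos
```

6! = 720
`prod` takes the values: 1 → 2 → 6 → 24 → 120 → 720

Answer: 720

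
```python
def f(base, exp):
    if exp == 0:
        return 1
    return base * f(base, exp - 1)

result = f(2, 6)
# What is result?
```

f(2, 6) = 2 * 2 * 2 * 2 * 2 * 2 = 64

Answer: 64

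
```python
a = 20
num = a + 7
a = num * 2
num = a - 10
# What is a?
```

Trace:
`a = 20` → a = 20
`num = a + 7` → num = 27
`a = num * 2` → a = 54
`num = a - 10` → num = 44
So a = 54

Answer: 54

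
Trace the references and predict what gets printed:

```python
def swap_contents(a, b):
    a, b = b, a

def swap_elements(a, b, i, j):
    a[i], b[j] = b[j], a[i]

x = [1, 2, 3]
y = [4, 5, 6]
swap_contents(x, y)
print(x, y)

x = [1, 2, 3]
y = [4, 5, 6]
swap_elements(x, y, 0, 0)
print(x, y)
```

Key concept: parameter rebinding vs mutation.
Step by step:
`x = [1, 2, 3]` → x = [1, 2, 3]
`y = [4, 5, 6]` → y = [4, 5, 6]
`swap_contents(x, y)` → no visible change to tracked variables
`print(x, y)` → prints [1, 2, 3] [4, 5, 6]
`x = [1, 2, 3]` → x = [1, 2, 3]
`y = [4, 5, 6]` → y = [4, 5, 6]
`swap_elements(x, y, 0, 0)` → x = [4, 2, 3]; y = [1, 5, 6]
`print(x, y)` → prints [4, 2, 3] [1, 5, 6]

Answer:
[1, 2, 3] [4, 5, 6]
[4, 2, 3] [1, 5, 6]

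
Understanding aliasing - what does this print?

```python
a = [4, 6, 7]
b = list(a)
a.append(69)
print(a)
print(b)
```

Key concept: list() constructor creates copy.
Step by step:
`a = [4, 6, 7]` → a = [4, 6, 7]
`b = list(a)` → b = [4, 6, 7]
`a.append(69)` → a = [4, 6, 7, 69]
`print(a)` → prints [4, 6, 7, 69]
`print(b)` → prints [4, 6, 7]

Answer:
[4, 6, 7, 69]
[4, 6, 7]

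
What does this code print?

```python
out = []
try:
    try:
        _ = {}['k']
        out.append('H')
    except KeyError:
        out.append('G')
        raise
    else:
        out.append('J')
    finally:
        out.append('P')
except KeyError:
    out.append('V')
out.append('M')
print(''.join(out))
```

Execution trace: 'G' (inner except KeyError) → 'P' (inner finally) → 'V' (outer except KeyError) → 'M' (after the try/except). Output: GPVM

Answer: GPVM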